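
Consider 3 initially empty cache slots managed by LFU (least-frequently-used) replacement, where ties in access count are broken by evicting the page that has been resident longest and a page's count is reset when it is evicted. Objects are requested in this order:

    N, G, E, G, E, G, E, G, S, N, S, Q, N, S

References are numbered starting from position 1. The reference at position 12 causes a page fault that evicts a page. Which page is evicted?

pos 1: N -> miss, frames {N}
pos 2: G -> miss, frames {N,G}
pos 3: E -> miss, frames {N,G,E}
pos 4: G -> hit
pos 5: E -> hit
pos 6: G -> hit
pos 7: E -> hit
pos 8: G -> hit
pos 9: S -> miss, evict N, frames {G,E,S}
pos 10: N -> miss, evict S, frames {G,E,N}
pos 11: S -> miss, evict N, frames {G,E,S}
pos 12: Q -> miss, evict S, frames {G,E,Q}
At position 12, page S is evicted.

S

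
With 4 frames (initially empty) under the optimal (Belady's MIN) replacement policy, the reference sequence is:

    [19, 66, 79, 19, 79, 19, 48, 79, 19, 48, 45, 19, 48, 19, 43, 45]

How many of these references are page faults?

6

19: fault, frames (19)
66: fault, frames (19 66)
79: fault, frames (19 66 79)
19: hit
79: hit
19: hit
48: fault, frames (19 66 79 48)
79: hit
19: hit
48: hit
45: fault, evict 79, frames (19 66 48 45)
19: hit
48: hit
19: hit
43: fault, evict 48, frames (19 66 45 43)
45: hit
Page faults: 6.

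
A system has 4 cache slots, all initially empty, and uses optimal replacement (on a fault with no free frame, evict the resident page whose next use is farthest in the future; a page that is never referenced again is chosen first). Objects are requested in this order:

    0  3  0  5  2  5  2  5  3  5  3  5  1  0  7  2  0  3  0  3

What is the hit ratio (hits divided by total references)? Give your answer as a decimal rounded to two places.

0: fault, frames (0)
3: fault, frames (0 3)
0: hit
5: fault, frames (0 3 5)
2: fault, frames (0 3 5 2)
5: hit
2: hit
5: hit
3: hit
5: hit
3: hit
5: hit
1: fault, evict 5, frames (0 3 2 1)
0: hit
7: fault, evict 1, frames (0 3 2 7)
2: hit
0: hit
3: hit
0: hit
3: hit
Hits: 14 of 20 references → 14/20 = 0.7000.

0.70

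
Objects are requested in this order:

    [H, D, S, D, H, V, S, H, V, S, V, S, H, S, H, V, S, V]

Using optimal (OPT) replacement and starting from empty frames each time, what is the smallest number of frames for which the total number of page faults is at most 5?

f=1: 18 faults
f=2: 9 faults
f=3: 4 faults
f=4: 4 faults
Smallest f with faults ≤ 5 is 3.

3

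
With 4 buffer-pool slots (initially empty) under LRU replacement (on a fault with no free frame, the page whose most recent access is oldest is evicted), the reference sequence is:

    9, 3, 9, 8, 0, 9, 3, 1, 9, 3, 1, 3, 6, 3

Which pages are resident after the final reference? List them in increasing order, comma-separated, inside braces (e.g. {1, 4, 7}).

9 -> miss, frames (9)
3 -> miss, frames (9 3)
9 -> hit
8 -> miss, frames (3 9 8)
0 -> miss, frames (3 9 8 0)
9 -> hit
3 -> hit
1 -> miss, evict 8, frames (0 9 3 1)
9 -> hit
3 -> hit
1 -> hit
3 -> hit
6 -> miss, evict 0, frames (9 1 3 6)
3 -> hit

{1, 3, 6, 9}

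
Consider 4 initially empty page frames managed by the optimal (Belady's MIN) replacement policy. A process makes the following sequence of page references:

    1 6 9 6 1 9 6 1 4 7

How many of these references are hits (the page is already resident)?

1 -> fault, frames {1}
6 -> fault, frames {1,6}
9 -> fault, frames {1,6,9}
6 -> hit
1 -> hit
9 -> hit
6 -> hit
1 -> hit
4 -> fault, frames {1,6,9,4}
7 -> fault, evict 4, frames {1,6,9,7}
Hits: 5.

5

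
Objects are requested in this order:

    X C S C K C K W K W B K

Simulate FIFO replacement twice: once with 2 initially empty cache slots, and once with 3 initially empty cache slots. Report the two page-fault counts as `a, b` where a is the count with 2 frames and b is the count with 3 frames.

8, 6

2 frames: F F F . F F . F F . F . → 8 faults.
3 frames: F F F . F . . F . . F . → 6 faults.
6 < 8: adding a frame reduced faults, as is typical.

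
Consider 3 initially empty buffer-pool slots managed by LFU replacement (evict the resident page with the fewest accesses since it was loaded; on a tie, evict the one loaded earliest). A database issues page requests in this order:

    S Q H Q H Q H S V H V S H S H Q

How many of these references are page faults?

5

S: fault, frames {S}
Q: fault, frames {S,Q}
H: fault, frames {S,Q,H}
Q: hit
H: hit
Q: hit
H: hit
S: hit
V: fault, evict S, frames {Q,H,V}
H: hit
V: hit
S: fault, evict V, frames {Q,H,S}
H: hit
S: hit
H: hit
Q: hit
Page faults: 5.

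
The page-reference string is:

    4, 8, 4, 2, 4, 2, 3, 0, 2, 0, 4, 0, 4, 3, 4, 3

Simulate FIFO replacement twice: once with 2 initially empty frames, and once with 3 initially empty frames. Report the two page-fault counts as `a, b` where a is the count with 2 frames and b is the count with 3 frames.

2 frames: F F . F F . F F F . F F . F F . → 11 faults.
3 frames: F F . F . . F F . . F . . . . . → 6 faults.
6 < 11: adding a frame reduced faults, as is typical.

11, 6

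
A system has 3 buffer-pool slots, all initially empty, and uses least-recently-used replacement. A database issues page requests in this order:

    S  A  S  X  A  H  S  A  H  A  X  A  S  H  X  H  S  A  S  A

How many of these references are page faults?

10

S -> fault, frames [S]
A -> fault, frames [S, A]
S -> hit
X -> fault, frames [A, S, X]
A -> hit
H -> fault, evict S, frames [X, A, H]
S -> fault, evict X, frames [A, H, S]
A -> hit
H -> hit
A -> hit
X -> fault, evict S, frames [H, A, X]
A -> hit
S -> fault, evict H, frames [X, A, S]
H -> fault, evict X, frames [A, S, H]
X -> fault, evict A, frames [S, H, X]
H -> hit
S -> hit
A -> fault, evict X, frames [H, S, A]
S -> hit
A -> hit
Page faults: 10.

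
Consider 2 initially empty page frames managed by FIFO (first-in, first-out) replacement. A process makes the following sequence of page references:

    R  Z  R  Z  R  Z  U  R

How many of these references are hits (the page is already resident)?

R → fault, frames [R]
Z → fault, frames [R, Z]
R → hit
Z → hit
R → hit
Z → hit
U → fault, evict R, frames [Z, U]
R → fault, evict Z, frames [U, R]
Hits: 4.

4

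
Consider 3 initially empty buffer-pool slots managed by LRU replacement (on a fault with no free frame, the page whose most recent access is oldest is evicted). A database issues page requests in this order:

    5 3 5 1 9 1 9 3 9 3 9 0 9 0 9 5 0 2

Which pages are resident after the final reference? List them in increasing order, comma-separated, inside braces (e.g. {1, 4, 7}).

{0, 2, 5}

5 -> miss, frames [5]
3 -> miss, frames [5, 3]
5 -> hit
1 -> miss, frames [3, 5, 1]
9 -> miss, evict 3, frames [5, 1, 9]
1 -> hit
9 -> hit
3 -> miss, evict 5, frames [1, 9, 3]
9 -> hit
3 -> hit
9 -> hit
0 -> miss, evict 1, frames [3, 9, 0]
9 -> hit
0 -> hit
9 -> hit
5 -> miss, evict 3, frames [0, 9, 5]
0 -> hit
2 -> miss, evict 9, frames [5, 0, 2]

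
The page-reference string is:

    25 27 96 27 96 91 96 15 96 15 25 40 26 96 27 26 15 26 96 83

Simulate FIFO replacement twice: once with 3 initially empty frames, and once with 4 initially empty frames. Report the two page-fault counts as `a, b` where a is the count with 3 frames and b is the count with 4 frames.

3 frames: F F F . . F . F . . F F F F F . F F F F → 14 faults.
4 frames: F F F . . F . F . . F F F F F . F . . F → 12 faults.
12 < 14: adding a frame reduced faults, as is typical.

14, 12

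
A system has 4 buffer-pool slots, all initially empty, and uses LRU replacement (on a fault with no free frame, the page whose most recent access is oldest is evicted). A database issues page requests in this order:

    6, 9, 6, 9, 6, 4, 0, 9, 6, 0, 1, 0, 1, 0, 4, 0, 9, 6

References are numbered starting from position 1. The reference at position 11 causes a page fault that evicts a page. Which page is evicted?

4

pos 1: 6 → miss, frames (6)
pos 2: 9 → miss, frames (6 9)
pos 3: 6 → hit
pos 4: 9 → hit
pos 5: 6 → hit
pos 6: 4 → miss, frames (9 6 4)
pos 7: 0 → miss, frames (9 6 4 0)
pos 8: 9 → hit
pos 9: 6 → hit
pos 10: 0 → hit
pos 11: 1 → miss, evict 4, frames (9 6 0 1)
At position 11, page 4 is evicted.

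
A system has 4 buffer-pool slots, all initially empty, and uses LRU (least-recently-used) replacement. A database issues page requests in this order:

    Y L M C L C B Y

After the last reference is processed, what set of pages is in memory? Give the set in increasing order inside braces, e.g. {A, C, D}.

{B, C, L, Y}

Y -> miss, frames {Y}
L -> miss, frames {Y,L}
M -> miss, frames {Y,L,M}
C -> miss, frames {Y,L,M,C}
L -> hit
C -> hit
B -> miss, evict Y, frames {M,L,C,B}
Y -> miss, evict M, frames {L,C,B,Y}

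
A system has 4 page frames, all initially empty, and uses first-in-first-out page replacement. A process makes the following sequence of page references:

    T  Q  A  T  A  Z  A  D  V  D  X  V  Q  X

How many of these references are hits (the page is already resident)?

T -> miss, frames (T)
Q -> miss, frames (T Q)
A -> miss, frames (T Q A)
T -> hit
A -> hit
Z -> miss, frames (T Q A Z)
A -> hit
D -> miss, evict T, frames (Q A Z D)
V -> miss, evict Q, frames (A Z D V)
D -> hit
X -> miss, evict A, frames (Z D V X)
V -> hit
Q -> miss, evict Z, frames (D V X Q)
X -> hit
Hits: 6.

6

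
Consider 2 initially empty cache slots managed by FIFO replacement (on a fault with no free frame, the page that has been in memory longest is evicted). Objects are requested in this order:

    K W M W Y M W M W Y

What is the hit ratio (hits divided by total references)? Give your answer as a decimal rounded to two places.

K: miss, frames (K)
W: miss, frames (K W)
M: miss, evict K, frames (W M)
W: hit
Y: miss, evict W, frames (M Y)
M: hit
W: miss, evict M, frames (Y W)
M: miss, evict Y, frames (W M)
W: hit
Y: miss, evict W, frames (M Y)
Hits: 3 of 10 references → 3/10 = 0.3000.

0.30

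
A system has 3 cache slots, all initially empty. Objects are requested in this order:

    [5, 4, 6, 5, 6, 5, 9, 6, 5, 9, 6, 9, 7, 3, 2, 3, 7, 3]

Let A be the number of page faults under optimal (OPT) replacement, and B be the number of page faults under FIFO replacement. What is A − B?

Under OPT: F F F . . . F . . . . . F F F . . . → 7 faults.
Under FIFO: F F F . . . F . F . . . F F F . . . → 8 faults.
A − B = 7 − 8 = -1.

-1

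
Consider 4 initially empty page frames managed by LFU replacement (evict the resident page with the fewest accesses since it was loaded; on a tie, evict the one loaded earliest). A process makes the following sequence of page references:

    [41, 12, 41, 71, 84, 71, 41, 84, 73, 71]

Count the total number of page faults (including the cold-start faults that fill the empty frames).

41 -> fault, frames [41]
12 -> fault, frames [41, 12]
41 -> hit
71 -> fault, frames [41, 12, 71]
84 -> fault, frames [41, 12, 71, 84]
71 -> hit
41 -> hit
84 -> hit
73 -> fault, evict 12, frames [41, 71, 84, 73]
71 -> hit
Page faults: 5.

5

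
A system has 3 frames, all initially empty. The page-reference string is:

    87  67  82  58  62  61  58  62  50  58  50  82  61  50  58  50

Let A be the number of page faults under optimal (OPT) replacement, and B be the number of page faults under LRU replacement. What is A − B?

-1

Under OPT: F F F F F F . . F . . F . . F . → 9 faults.
Under LRU: F F F F F F . . F . . F F . F . → 10 faults.
A − B = 9 − 10 = -1.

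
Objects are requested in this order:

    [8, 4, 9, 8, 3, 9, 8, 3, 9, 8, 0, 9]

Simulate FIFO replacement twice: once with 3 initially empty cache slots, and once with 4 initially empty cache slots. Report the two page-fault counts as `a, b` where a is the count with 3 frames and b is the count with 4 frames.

7, 5

3 frames: F F F . F . F . . . F F → 7 faults.
4 frames: F F F . F . . . . . F . → 5 faults.
5 < 7: adding a frame reduced faults, as is typical.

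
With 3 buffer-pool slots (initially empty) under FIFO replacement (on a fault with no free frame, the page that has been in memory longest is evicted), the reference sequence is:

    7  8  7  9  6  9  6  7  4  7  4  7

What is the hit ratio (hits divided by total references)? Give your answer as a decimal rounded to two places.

0.50

7 -> fault, frames {7}
8 -> fault, frames {7,8}
7 -> hit
9 -> fault, frames {7,8,9}
6 -> fault, evict 7, frames {8,9,6}
9 -> hit
6 -> hit
7 -> fault, evict 8, frames {9,6,7}
4 -> fault, evict 9, frames {6,7,4}
7 -> hit
4 -> hit
7 -> hit
Hits: 6 of 12 references → 6/12 = 0.5000.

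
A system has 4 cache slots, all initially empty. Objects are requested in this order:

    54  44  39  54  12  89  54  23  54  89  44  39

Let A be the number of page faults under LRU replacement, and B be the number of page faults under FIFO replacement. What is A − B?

-1

Under LRU: F F F . F F . F . . F F → 8 faults.
Under FIFO: F F F . F F F F . . F F → 9 faults.
A − B = 8 − 9 = -1.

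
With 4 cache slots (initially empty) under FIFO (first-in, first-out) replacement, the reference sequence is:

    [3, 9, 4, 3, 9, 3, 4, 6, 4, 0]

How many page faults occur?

3 → fault, frames [3]
9 → fault, frames [3, 9]
4 → fault, frames [3, 9, 4]
3 → hit
9 → hit
3 → hit
4 → hit
6 → fault, frames [3, 9, 4, 6]
4 → hit
0 → fault, evict 3, frames [9, 4, 6, 0]
Page faults: 5.

5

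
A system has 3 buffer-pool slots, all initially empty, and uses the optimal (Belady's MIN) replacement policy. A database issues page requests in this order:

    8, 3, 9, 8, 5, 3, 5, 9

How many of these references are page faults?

4

8 -> fault, frames [8]
3 -> fault, frames [8, 3]
9 -> fault, frames [8, 3, 9]
8 -> hit
5 -> fault, evict 8, frames [3, 9, 5]
3 -> hit
5 -> hit
9 -> hit
Page faults: 4.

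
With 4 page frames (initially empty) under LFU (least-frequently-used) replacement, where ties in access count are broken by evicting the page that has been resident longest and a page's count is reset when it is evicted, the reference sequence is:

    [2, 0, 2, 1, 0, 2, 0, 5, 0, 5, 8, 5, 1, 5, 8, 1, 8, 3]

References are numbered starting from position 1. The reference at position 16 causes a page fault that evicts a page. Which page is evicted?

pos 1: 2: fault, frames [2]
pos 2: 0: fault, frames [2, 0]
pos 3: 2: hit
pos 4: 1: fault, frames [2, 0, 1]
pos 5: 0: hit
pos 6: 2: hit
pos 7: 0: hit
pos 8: 5: fault, frames [2, 0, 1, 5]
pos 9: 0: hit
pos 10: 5: hit
pos 11: 8: fault, evict 1, frames [2, 0, 5, 8]
pos 12: 5: hit
pos 13: 1: fault, evict 8, frames [2, 0, 5, 1]
pos 14: 5: hit
pos 15: 8: fault, evict 1, frames [2, 0, 5, 8]
pos 16: 1: fault, evict 8, frames [2, 0, 5, 1]
At position 16, page 8 is evicted.

8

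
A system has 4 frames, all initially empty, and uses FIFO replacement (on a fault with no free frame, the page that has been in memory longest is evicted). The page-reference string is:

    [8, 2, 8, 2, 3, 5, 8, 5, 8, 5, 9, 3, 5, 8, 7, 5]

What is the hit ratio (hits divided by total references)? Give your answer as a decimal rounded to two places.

8: miss, frames [8]
2: miss, frames [8, 2]
8: hit
2: hit
3: miss, frames [8, 2, 3]
5: miss, frames [8, 2, 3, 5]
8: hit
5: hit
8: hit
5: hit
9: miss, evict 8, frames [2, 3, 5, 9]
3: hit
5: hit
8: miss, evict 2, frames [3, 5, 9, 8]
7: miss, evict 3, frames [5, 9, 8, 7]
5: hit
Hits: 9 of 16 references → 9/16 = 0.5625.

0.56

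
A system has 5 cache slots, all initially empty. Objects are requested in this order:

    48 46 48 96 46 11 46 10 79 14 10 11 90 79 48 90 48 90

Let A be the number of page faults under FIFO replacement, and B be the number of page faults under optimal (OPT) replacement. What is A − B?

1

Under FIFO: F F . F . F . F F F . . F . F . . . → 9 faults.
Under OPT: F F . F . F . F F F . . F . . . . . → 8 faults.
A − B = 9 − 8 = 1.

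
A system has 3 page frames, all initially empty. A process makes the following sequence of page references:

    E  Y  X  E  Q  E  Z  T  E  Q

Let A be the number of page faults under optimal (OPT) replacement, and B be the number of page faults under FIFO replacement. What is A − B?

Under OPT: F F F . F . F F . . → 6 faults.
Under FIFO: F F F . F F F F . F → 8 faults.
A − B = 6 − 8 = -2.

-2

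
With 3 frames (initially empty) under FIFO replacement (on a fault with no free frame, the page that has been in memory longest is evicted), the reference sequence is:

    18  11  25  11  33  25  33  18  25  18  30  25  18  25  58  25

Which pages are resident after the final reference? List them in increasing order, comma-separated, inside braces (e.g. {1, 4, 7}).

{25, 30, 58}

18 → miss, frames (18)
11 → miss, frames (18 11)
25 → miss, frames (18 11 25)
11 → hit
33 → miss, evict 18, frames (11 25 33)
25 → hit
33 → hit
18 → miss, evict 11, frames (25 33 18)
25 → hit
18 → hit
30 → miss, evict 25, frames (33 18 30)
25 → miss, evict 33, frames (18 30 25)
18 → hit
25 → hit
58 → miss, evict 18, frames (30 25 58)
25 → hit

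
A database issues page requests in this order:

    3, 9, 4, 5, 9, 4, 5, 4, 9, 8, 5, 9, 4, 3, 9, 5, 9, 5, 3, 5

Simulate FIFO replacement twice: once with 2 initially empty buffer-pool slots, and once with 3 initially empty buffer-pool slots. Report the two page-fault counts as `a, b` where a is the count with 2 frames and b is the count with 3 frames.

2 frames: F F F F F F F . F F F F F F F F . . F . → 16 faults.
3 frames: F F F F . . . . . F . F F F . F F . . . → 10 faults.
10 < 16: adding a frame reduced faults, as is typical.

16, 10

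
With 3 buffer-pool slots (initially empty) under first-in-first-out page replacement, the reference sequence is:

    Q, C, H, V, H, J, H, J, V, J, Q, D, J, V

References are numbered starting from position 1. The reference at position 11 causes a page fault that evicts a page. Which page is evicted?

pos 1: Q → fault, frames (Q)
pos 2: C → fault, frames (Q C)
pos 3: H → fault, frames (Q C H)
pos 4: V → fault, evict Q, frames (C H V)
pos 5: H → hit
pos 6: J → fault, evict C, frames (H V J)
pos 7: H → hit
pos 8: J → hit
pos 9: V → hit
pos 10: J → hit
pos 11: Q → fault, evict H, frames (V J Q)
At position 11, page H is evicted.

H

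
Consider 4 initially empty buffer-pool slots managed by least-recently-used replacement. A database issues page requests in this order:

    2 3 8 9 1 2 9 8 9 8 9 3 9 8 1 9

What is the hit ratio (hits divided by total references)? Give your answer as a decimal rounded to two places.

2: miss, frames (2)
3: miss, frames (2 3)
8: miss, frames (2 3 8)
9: miss, frames (2 3 8 9)
1: miss, evict 2, frames (3 8 9 1)
2: miss, evict 3, frames (8 9 1 2)
9: hit
8: hit
9: hit
8: hit
9: hit
3: miss, evict 1, frames (2 8 9 3)
9: hit
8: hit
1: miss, evict 2, frames (3 9 8 1)
9: hit
Hits: 8 of 16 references → 8/16 = 0.5000.

0.50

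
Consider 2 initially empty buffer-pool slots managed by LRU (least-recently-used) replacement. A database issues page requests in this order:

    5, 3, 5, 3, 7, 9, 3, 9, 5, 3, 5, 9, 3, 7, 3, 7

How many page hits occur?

6

5 → fault, frames (5)
3 → fault, frames (5 3)
5 → hit
3 → hit
7 → fault, evict 5, frames (3 7)
9 → fault, evict 3, frames (7 9)
3 → fault, evict 7, frames (9 3)
9 → hit
5 → fault, evict 3, frames (9 5)
3 → fault, evict 9, frames (5 3)
5 → hit
9 → fault, evict 3, frames (5 9)
3 → fault, evict 5, frames (9 3)
7 → fault, evict 9, frames (3 7)
3 → hit
7 → hit
Hits: 6.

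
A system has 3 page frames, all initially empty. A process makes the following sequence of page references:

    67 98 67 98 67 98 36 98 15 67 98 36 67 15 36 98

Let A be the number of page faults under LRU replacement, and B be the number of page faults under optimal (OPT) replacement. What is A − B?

Under LRU: F F . . . . F . F F . F . F . F → 8 faults.
Under OPT: F F . . . . F . F . . F . . . F → 6 faults.
A − B = 8 − 6 = 2.

2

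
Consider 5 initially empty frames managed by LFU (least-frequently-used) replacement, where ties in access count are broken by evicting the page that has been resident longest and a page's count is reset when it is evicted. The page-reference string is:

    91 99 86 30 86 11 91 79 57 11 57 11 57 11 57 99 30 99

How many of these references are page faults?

10

91: miss, frames {91}
99: miss, frames {91,99}
86: miss, frames {91,99,86}
30: miss, frames {91,99,86,30}
86: hit
11: miss, frames {91,99,86,30,11}
91: hit
79: miss, evict 99, frames {91,86,30,11,79}
57: miss, evict 30, frames {91,86,11,79,57}
11: hit
57: hit
11: hit
57: hit
11: hit
57: hit
99: miss, evict 79, frames {91,86,11,57,99}
30: miss, evict 99, frames {91,86,11,57,30}
99: miss, evict 30, frames {91,86,11,57,99}
Page faults: 10.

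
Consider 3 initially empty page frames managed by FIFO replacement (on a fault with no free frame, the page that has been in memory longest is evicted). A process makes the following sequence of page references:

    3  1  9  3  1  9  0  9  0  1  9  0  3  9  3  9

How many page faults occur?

3 → miss, frames [3]
1 → miss, frames [3, 1]
9 → miss, frames [3, 1, 9]
3 → hit
1 → hit
9 → hit
0 → miss, evict 3, frames [1, 9, 0]
9 → hit
0 → hit
1 → hit
9 → hit
0 → hit
3 → miss, evict 1, frames [9, 0, 3]
9 → hit
3 → hit
9 → hit
Page faults: 5.

5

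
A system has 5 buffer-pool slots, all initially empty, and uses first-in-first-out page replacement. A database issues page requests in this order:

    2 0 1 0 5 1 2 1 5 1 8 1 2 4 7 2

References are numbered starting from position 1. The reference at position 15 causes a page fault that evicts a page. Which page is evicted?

pos 1: 2: fault, frames [2]
pos 2: 0: fault, frames [2, 0]
pos 3: 1: fault, frames [2, 0, 1]
pos 4: 0: hit
pos 5: 5: fault, frames [2, 0, 1, 5]
pos 6: 1: hit
pos 7: 2: hit
pos 8: 1: hit
pos 9: 5: hit
pos 10: 1: hit
pos 11: 8: fault, frames [2, 0, 1, 5, 8]
pos 12: 1: hit
pos 13: 2: hit
pos 14: 4: fault, evict 2, frames [0, 1, 5, 8, 4]
pos 15: 7: fault, evict 0, frames [1, 5, 8, 4, 7]
At position 15, page 0 is evicted.

0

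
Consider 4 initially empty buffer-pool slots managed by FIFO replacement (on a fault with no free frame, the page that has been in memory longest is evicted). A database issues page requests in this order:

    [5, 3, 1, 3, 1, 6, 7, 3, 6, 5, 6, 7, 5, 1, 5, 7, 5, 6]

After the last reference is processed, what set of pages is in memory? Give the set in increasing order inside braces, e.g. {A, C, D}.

{1, 5, 6, 7}

5 → miss, frames {5}
3 → miss, frames {5,3}
1 → miss, frames {5,3,1}
3 → hit
1 → hit
6 → miss, frames {5,3,1,6}
7 → miss, evict 5, frames {3,1,6,7}
3 → hit
6 → hit
5 → miss, evict 3, frames {1,6,7,5}
6 → hit
7 → hit
5 → hit
1 → hit
5 → hit
7 → hit
5 → hit
6 → hit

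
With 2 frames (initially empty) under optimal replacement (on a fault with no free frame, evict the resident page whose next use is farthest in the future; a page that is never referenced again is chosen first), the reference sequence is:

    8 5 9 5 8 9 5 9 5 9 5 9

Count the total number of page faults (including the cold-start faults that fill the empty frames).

5

8 → fault, frames {8}
5 → fault, frames {8,5}
9 → fault, evict 8, frames {5,9}
5 → hit
8 → fault, evict 5, frames {9,8}
9 → hit
5 → fault, evict 8, frames {9,5}
9 → hit
5 → hit
9 → hit
5 → hit
9 → hit
Page faults: 5.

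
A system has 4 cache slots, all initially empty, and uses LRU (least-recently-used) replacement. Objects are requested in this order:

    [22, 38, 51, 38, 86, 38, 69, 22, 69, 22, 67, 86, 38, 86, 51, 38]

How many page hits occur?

22 -> miss, frames {22}
38 -> miss, frames {22,38}
51 -> miss, frames {22,38,51}
38 -> hit
86 -> miss, frames {22,51,38,86}
38 -> hit
69 -> miss, evict 22, frames {51,86,38,69}
22 -> miss, evict 51, frames {86,38,69,22}
69 -> hit
22 -> hit
67 -> miss, evict 86, frames {38,69,22,67}
86 -> miss, evict 38, frames {69,22,67,86}
38 -> miss, evict 69, frames {22,67,86,38}
86 -> hit
51 -> miss, evict 22, frames {67,38,86,51}
38 -> hit
Hits: 6.

6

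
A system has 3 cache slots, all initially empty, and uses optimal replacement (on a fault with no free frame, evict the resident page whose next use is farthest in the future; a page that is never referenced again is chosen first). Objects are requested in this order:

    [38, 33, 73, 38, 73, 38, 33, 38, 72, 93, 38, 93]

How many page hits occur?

7

38 -> miss, frames (38)
33 -> miss, frames (38 33)
73 -> miss, frames (38 33 73)
38 -> hit
73 -> hit
38 -> hit
33 -> hit
38 -> hit
72 -> miss, evict 73, frames (38 33 72)
93 -> miss, evict 72, frames (38 33 93)
38 -> hit
93 -> hit
Hits: 7.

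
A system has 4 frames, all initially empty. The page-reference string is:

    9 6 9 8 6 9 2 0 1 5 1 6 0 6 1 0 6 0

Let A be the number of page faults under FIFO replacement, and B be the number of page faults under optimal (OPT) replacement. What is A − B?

Under FIFO: F F . F . . F F F F . F . . . . . . → 8 faults.
Under OPT: F F . F . . F F F F . . . . . . . . → 7 faults.
A − B = 8 − 7 = 1.

1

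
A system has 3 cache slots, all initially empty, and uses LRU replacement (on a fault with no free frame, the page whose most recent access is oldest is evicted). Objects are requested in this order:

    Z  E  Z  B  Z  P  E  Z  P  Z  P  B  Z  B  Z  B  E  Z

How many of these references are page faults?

Z: miss, frames {Z}
E: miss, frames {Z,E}
Z: hit
B: miss, frames {E,Z,B}
Z: hit
P: miss, evict E, frames {B,Z,P}
E: miss, evict B, frames {Z,P,E}
Z: hit
P: hit
Z: hit
P: hit
B: miss, evict E, frames {Z,P,B}
Z: hit
B: hit
Z: hit
B: hit
E: miss, evict P, frames {Z,B,E}
Z: hit
Page faults: 7.

7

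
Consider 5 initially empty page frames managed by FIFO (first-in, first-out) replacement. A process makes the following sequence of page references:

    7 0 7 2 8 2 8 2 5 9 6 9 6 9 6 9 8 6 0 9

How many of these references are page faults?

7 → fault, frames {7}
0 → fault, frames {7,0}
7 → hit
2 → fault, frames {7,0,2}
8 → fault, frames {7,0,2,8}
2 → hit
8 → hit
2 → hit
5 → fault, frames {7,0,2,8,5}
9 → fault, evict 7, frames {0,2,8,5,9}
6 → fault, evict 0, frames {2,8,5,9,6}
9 → hit
6 → hit
9 → hit
6 → hit
9 → hit
8 → hit
6 → hit
0 → fault, evict 2, frames {8,5,9,6,0}
9 → hit
Page faults: 8.

8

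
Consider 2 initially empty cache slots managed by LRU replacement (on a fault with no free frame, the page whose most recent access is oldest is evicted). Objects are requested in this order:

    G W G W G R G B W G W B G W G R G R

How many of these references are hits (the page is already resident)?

8

G -> miss, frames (G)
W -> miss, frames (G W)
G -> hit
W -> hit
G -> hit
R -> miss, evict W, frames (G R)
G -> hit
B -> miss, evict R, frames (G B)
W -> miss, evict G, frames (B W)
G -> miss, evict B, frames (W G)
W -> hit
B -> miss, evict G, frames (W B)
G -> miss, evict W, frames (B G)
W -> miss, evict B, frames (G W)
G -> hit
R -> miss, evict W, frames (G R)
G -> hit
R -> hit
Hits: 8.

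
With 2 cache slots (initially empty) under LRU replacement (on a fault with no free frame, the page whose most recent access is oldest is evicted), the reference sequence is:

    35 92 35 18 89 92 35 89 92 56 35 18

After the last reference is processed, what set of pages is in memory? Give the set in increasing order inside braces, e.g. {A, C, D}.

{18, 35}

35 → fault, frames (35)
92 → fault, frames (35 92)
35 → hit
18 → fault, evict 92, frames (35 18)
89 → fault, evict 35, frames (18 89)
92 → fault, evict 18, frames (89 92)
35 → fault, evict 89, frames (92 35)
89 → fault, evict 92, frames (35 89)
92 → fault, evict 35, frames (89 92)
56 → fault, evict 89, frames (92 56)
35 → fault, evict 92, frames (56 35)
18 → fault, evict 56, frames (35 18)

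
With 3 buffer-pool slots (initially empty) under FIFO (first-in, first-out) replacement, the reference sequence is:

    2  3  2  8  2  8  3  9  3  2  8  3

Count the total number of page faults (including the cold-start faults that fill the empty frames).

2 -> fault, frames {2}
3 -> fault, frames {2,3}
2 -> hit
8 -> fault, frames {2,3,8}
2 -> hit
8 -> hit
3 -> hit
9 -> fault, evict 2, frames {3,8,9}
3 -> hit
2 -> fault, evict 3, frames {8,9,2}
8 -> hit
3 -> fault, evict 8, frames {9,2,3}
Page faults: 6.

6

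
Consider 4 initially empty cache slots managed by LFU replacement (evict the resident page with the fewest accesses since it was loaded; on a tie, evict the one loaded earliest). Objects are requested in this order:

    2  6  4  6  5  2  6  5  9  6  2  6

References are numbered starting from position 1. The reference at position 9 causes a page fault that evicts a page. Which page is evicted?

4

pos 1: 2: miss, frames (2)
pos 2: 6: miss, frames (2 6)
pos 3: 4: miss, frames (2 6 4)
pos 4: 6: hit
pos 5: 5: miss, frames (2 6 4 5)
pos 6: 2: hit
pos 7: 6: hit
pos 8: 5: hit
pos 9: 9: miss, evict 4, frames (2 6 5 9)
At position 9, page 4 is evicted.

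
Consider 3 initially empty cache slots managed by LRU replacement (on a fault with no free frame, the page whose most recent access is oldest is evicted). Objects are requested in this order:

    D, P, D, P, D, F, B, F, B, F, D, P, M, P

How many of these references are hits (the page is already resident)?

8

D → miss, frames [D]
P → miss, frames [D, P]
D → hit
P → hit
D → hit
F → miss, frames [P, D, F]
B → miss, evict P, frames [D, F, B]
F → hit
B → hit
F → hit
D → hit
P → miss, evict B, frames [F, D, P]
M → miss, evict F, frames [D, P, M]
P → hit
Hits: 8.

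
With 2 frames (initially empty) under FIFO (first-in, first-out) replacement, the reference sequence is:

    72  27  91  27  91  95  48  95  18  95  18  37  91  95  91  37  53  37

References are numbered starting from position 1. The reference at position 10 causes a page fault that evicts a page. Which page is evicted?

48

pos 1: 72 → fault, frames [72]
pos 2: 27 → fault, frames [72, 27]
pos 3: 91 → fault, evict 72, frames [27, 91]
pos 4: 27 → hit
pos 5: 91 → hit
pos 6: 95 → fault, evict 27, frames [91, 95]
pos 7: 48 → fault, evict 91, frames [95, 48]
pos 8: 95 → hit
pos 9: 18 → fault, evict 95, frames [48, 18]
pos 10: 95 → fault, evict 48, frames [18, 95]
At position 10, page 48 is evicted.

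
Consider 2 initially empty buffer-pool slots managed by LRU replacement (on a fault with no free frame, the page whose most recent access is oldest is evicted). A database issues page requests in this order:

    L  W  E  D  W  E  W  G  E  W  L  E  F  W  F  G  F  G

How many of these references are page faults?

14

L → fault, frames {L}
W → fault, frames {L,W}
E → fault, evict L, frames {W,E}
D → fault, evict W, frames {E,D}
W → fault, evict E, frames {D,W}
E → fault, evict D, frames {W,E}
W → hit
G → fault, evict E, frames {W,G}
E → fault, evict W, frames {G,E}
W → fault, evict G, frames {E,W}
L → fault, evict E, frames {W,L}
E → fault, evict W, frames {L,E}
F → fault, evict L, frames {E,F}
W → fault, evict E, frames {F,W}
F → hit
G → fault, evict W, frames {F,G}
F → hit
G → hit
Page faults: 14.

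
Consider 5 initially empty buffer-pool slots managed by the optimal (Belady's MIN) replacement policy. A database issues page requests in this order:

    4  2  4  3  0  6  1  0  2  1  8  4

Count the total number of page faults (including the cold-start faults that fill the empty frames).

4 → miss, frames (4)
2 → miss, frames (4 2)
4 → hit
3 → miss, frames (4 2 3)
0 → miss, frames (4 2 3 0)
6 → miss, frames (4 2 3 0 6)
1 → miss, evict 6, frames (4 2 3 0 1)
0 → hit
2 → hit
1 → hit
8 → miss, evict 1, frames (4 2 3 0 8)
4 → hit
Page faults: 7.

7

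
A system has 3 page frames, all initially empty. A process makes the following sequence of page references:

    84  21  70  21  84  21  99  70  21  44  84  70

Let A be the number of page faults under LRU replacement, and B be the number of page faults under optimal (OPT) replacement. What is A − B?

2

Under LRU: F F F . . . F F . F F F → 8 faults.
Under OPT: F F F . . . F . . F F . → 6 faults.
A − B = 8 − 6 = 2.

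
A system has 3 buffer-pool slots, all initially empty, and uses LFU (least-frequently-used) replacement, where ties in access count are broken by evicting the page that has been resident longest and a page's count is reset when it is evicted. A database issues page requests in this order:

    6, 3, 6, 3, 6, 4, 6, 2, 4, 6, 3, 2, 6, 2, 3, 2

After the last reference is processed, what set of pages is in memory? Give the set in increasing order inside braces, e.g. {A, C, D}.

6 -> fault, frames {6}
3 -> fault, frames {6,3}
6 -> hit
3 -> hit
6 -> hit
4 -> fault, frames {6,3,4}
6 -> hit
2 -> fault, evict 4, frames {6,3,2}
4 -> fault, evict 2, frames {6,3,4}
6 -> hit
3 -> hit
2 -> fault, evict 4, frames {6,3,2}
6 -> hit
2 -> hit
3 -> hit
2 -> hit

{2, 3, 6}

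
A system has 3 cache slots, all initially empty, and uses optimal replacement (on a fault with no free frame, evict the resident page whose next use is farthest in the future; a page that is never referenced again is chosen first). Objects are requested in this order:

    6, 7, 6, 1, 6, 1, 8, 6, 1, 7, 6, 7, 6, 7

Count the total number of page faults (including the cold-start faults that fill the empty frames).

6 -> fault, frames {6}
7 -> fault, frames {6,7}
6 -> hit
1 -> fault, frames {6,7,1}
6 -> hit
1 -> hit
8 -> fault, evict 7, frames {6,1,8}
6 -> hit
1 -> hit
7 -> fault, evict 8, frames {6,1,7}
6 -> hit
7 -> hit
6 -> hit
7 -> hit
Page faults: 5.

5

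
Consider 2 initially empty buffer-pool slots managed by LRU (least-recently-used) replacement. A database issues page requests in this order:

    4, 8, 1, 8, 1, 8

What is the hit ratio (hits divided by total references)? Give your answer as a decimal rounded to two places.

0.50

4 → fault, frames [4]
8 → fault, frames [4, 8]
1 → fault, evict 4, frames [8, 1]
8 → hit
1 → hit
8 → hit
Hits: 3 of 6 references → 3/6 = 0.5000.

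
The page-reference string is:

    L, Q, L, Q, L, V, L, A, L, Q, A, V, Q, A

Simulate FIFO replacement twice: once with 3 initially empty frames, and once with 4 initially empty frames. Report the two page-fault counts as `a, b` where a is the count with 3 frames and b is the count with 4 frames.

3 frames: F F . . . F . F F F . F . F → 8 faults.
4 frames: F F . . . F . F . . . . . . → 4 faults.
4 < 8: adding a frame reduced faults, as is typical.

8, 4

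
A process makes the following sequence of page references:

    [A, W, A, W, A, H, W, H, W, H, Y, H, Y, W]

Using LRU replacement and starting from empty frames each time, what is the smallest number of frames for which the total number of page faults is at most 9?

f=1: 14 faults
f=2: 6 faults
f=3: 4 faults
f=4: 4 faults
Smallest f with faults ≤ 9 is 2.

2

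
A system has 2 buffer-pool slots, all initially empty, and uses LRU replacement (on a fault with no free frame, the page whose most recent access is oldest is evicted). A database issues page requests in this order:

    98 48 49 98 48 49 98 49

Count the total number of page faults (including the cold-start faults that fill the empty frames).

7

98 → fault, frames (98)
48 → fault, frames (98 48)
49 → fault, evict 98, frames (48 49)
98 → fault, evict 48, frames (49 98)
48 → fault, evict 49, frames (98 48)
49 → fault, evict 98, frames (48 49)
98 → fault, evict 48, frames (49 98)
49 → hit
Page faults: 7.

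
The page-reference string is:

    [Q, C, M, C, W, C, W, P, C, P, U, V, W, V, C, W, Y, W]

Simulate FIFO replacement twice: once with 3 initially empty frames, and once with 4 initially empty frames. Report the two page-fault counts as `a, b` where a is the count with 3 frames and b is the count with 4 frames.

11, 10

3 frames: F F F . F . . F F . F F F . F . F . → 11 faults.
4 frames: F F F . F . . F . . F F . . F F F . → 10 faults.
10 < 11: adding a frame reduced faults, as is typical.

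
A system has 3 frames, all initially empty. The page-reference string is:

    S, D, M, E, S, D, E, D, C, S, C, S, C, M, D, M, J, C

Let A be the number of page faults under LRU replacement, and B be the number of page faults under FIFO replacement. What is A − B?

3

Under LRU: F F F F F F . . F F . . . F F . F F → 12 faults.
Under FIFO: F F F F F F . . F . . . . F . . F . → 9 faults.
A − B = 12 − 9 = 3.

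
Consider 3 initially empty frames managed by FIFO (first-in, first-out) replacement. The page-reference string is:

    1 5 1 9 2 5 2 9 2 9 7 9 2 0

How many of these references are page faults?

1 -> fault, frames [1]
5 -> fault, frames [1, 5]
1 -> hit
9 -> fault, frames [1, 5, 9]
2 -> fault, evict 1, frames [5, 9, 2]
5 -> hit
2 -> hit
9 -> hit
2 -> hit
9 -> hit
7 -> fault, evict 5, frames [9, 2, 7]
9 -> hit
2 -> hit
0 -> fault, evict 9, frames [2, 7, 0]
Page faults: 6.

6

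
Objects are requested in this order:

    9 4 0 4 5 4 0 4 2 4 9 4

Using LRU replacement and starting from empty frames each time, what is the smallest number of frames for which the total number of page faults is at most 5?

5

f=1: 12 faults
f=2: 7 faults
f=3: 6 faults
f=4: 6 faults
f=5: 5 faults
Smallest f with faults ≤ 5 is 5.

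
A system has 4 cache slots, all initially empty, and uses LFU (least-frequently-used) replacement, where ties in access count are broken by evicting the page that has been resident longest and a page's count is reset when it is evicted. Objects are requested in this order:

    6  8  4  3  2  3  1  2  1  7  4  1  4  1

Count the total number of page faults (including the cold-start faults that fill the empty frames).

6: miss, frames (6)
8: miss, frames (6 8)
4: miss, frames (6 8 4)
3: miss, frames (6 8 4 3)
2: miss, evict 6, frames (8 4 3 2)
3: hit
1: miss, evict 8, frames (4 3 2 1)
2: hit
1: hit
7: miss, evict 4, frames (3 2 1 7)
4: miss, evict 7, frames (3 2 1 4)
1: hit
4: hit
1: hit
Page faults: 8.

8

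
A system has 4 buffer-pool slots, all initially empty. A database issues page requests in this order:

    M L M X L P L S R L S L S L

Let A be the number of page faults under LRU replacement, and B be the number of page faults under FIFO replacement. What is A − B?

Under LRU: F F . F . F . F F . . . . . → 6 faults.
Under FIFO: F F . F . F . F F F . . . . → 7 faults.
A − B = 6 − 7 = -1.

-1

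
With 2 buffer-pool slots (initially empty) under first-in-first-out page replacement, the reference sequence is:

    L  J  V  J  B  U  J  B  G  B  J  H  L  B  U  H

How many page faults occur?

14

L → fault, frames {L}
J → fault, frames {L,J}
V → fault, evict L, frames {J,V}
J → hit
B → fault, evict J, frames {V,B}
U → fault, evict V, frames {B,U}
J → fault, evict B, frames {U,J}
B → fault, evict U, frames {J,B}
G → fault, evict J, frames {B,G}
B → hit
J → fault, evict B, frames {G,J}
H → fault, evict G, frames {J,H}
L → fault, evict J, frames {H,L}
B → fault, evict H, frames {L,B}
U → fault, evict L, frames {B,U}
H → fault, evict B, frames {U,H}
Page faults: 14.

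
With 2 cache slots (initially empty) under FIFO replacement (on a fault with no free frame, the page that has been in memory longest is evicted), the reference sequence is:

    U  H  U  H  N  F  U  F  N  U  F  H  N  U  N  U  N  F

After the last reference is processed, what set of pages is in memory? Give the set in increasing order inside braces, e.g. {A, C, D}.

U → fault, frames (U)
H → fault, frames (U H)
U → hit
H → hit
N → fault, evict U, frames (H N)
F → fault, evict H, frames (N F)
U → fault, evict N, frames (F U)
F → hit
N → fault, evict F, frames (U N)
U → hit
F → fault, evict U, frames (N F)
H → fault, evict N, frames (F H)
N → fault, evict F, frames (H N)
U → fault, evict H, frames (N U)
N → hit
U → hit
N → hit
F → fault, evict N, frames (U F)

{F, U}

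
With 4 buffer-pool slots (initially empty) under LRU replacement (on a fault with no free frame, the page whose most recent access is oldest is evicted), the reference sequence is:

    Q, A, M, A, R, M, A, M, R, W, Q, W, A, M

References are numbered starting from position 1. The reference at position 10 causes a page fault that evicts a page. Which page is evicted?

Q

pos 1: Q → miss, frames {Q}
pos 2: A → miss, frames {Q,A}
pos 3: M → miss, frames {Q,A,M}
pos 4: A → hit
pos 5: R → miss, frames {Q,M,A,R}
pos 6: M → hit
pos 7: A → hit
pos 8: M → hit
pos 9: R → hit
pos 10: W → miss, evict Q, frames {A,M,R,W}
At position 10, page Q is evicted.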